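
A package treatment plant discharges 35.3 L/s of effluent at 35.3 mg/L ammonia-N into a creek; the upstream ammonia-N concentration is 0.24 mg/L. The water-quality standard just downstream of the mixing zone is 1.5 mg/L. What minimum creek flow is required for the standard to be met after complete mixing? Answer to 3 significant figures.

947 L/s

Set C_mix = 1.5: (Q·0.2400 + 35.30·35.30) / (Q + 35.30) = 1.5
→ Q = 35.30·(35.30 − 1.5)/(1.5 − 0.2400) = 946.9 L/s.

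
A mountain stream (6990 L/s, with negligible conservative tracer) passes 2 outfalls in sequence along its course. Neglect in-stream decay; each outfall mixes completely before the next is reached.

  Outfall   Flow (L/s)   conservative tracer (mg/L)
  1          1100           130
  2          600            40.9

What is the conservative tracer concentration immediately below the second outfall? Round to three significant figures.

19.3 mg/L

After outfall 1: Q = 6990 + 1100 = 8090 L/s; C = (6990·0 + 1100·130.0)/8090 = 17.68 mg/L.
After outfall 2: Q = 8090 + 600.0 = 8690 L/s; C = (8090·17.68 + 600.0·40.90)/8690 = 19.28 mg/L.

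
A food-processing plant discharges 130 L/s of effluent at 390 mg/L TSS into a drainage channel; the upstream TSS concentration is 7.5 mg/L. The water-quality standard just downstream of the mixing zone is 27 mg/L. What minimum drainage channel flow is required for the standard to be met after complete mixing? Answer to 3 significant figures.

Set C_mix = 27: (Q·7.500 + 130.0·390.0) / (Q + 130.0) = 27
→ Q = 130.0·(390.0 − 27)/(27 − 7.500) = 2420 L/s.

2420 L/s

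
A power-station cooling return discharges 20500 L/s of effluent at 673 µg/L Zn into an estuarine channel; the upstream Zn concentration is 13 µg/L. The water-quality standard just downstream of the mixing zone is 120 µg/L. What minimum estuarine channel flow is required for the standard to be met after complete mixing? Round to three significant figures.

Set C_mix = 120: (Q·13.00 + 20500·673.0) / (Q + 20500) = 120
→ Q = 20500·(673.0 − 120)/(120 − 13.00) = 105900 L/s.

106000 L/s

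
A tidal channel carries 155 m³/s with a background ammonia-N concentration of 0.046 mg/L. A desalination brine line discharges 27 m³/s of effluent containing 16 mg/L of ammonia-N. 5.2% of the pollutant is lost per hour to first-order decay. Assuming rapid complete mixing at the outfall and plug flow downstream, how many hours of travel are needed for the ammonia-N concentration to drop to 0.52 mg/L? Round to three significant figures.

28.7 h

Mass balance: C = (155.0·0.04600 + 27.00·16.00) / 182.0 = 439.1/182.0 = 2.413 mg/L.
5.2%/h lost → k = −ln(1 − 0.052) = 0.05340 h⁻¹.
2.413·exp(−k·t) = 0.52 → t = ln(2.413/0.52)/k = 103500 s = 28.74 h.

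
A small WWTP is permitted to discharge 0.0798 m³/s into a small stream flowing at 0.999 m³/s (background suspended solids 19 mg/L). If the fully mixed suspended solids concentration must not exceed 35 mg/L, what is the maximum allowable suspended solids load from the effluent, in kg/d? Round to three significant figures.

Mass balance at the limit: 0.9990·19.00 + 0.07980·Cₑ = 1.079·35 → Cₑ = 235.3 mg/L.
Load = 0.07980 m³/s × 235.3 g/m³ × 86 400 s/d = 1622 kg/d.

1620 kg/d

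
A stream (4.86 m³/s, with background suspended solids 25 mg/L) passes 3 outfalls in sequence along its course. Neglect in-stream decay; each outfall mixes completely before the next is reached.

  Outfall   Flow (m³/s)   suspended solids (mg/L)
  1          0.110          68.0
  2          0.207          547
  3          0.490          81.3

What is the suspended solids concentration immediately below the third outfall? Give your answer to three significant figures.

49.8 mg/L

After outfall 1: Q = 4.860 + 0.1100 = 4.970 m³/s; C = (4.860·25.00 + 0.1100·68.00)/4.970 = 25.95 mg/L.
After outfall 2: Q = 4.970 + 0.2070 = 5.177 m³/s; C = (4.970·25.95 + 0.2070·547.0)/5.177 = 46.79 mg/L.
After outfall 3: Q = 5.177 + 0.4900 = 5.667 m³/s; C = (5.177·46.79 + 0.4900·81.30)/5.667 = 49.77 mg/L.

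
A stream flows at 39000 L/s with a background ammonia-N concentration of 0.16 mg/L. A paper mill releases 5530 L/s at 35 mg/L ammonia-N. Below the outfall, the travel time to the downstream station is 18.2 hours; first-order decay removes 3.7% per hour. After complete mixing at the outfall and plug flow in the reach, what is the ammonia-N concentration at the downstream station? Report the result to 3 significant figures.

Flow-weighted average: C = (39000·0.1600 + 5530·35.00) / 44530 = 199800/44530 = 4.487 mg/L.
3.7%/h lost → k = −ln(1 − 0.037) = 0.03770 h⁻¹.
After decay, C = 4.487 × e^(−kt) = 4.487 × 0.5035 = 2.259 mg/L.

2.26 mg/L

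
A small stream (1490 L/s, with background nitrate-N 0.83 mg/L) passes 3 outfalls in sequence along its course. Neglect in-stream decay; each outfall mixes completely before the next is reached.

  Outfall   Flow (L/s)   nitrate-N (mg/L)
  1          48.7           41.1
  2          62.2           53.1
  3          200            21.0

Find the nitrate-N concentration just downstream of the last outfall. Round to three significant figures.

5.96 mg/L

Outfall 1: combined Q = 1539 L/s; C = (1490·0.8300 + 48.70·41.10)/1539 = 2.105 mg/L.
Outfall 2: combined Q = 1601 L/s; C = (1539·2.105 + 62.20·53.10)/1601 = 4.086 mg/L.
Outfall 3: combined Q = 1801 L/s; C = (1601·4.086 + 200.0·21.00)/1801 = 5.964 mg/L.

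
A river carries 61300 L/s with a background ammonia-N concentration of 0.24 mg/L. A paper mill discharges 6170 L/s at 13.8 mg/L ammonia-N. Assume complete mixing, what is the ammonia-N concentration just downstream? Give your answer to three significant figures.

Conservation of mass: C = (61300·0.2400 + 6170·13.80) / 67470 = 99860/67470 = 1.480 mg/L.

1.48 mg/L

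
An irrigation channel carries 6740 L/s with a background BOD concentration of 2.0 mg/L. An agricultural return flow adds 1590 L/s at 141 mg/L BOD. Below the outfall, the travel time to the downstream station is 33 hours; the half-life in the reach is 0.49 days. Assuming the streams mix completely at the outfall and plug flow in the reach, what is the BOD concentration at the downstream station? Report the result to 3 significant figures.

4.08 mg/L

Mass balance: C = (6740·2.000 + 1590·141.0) / 8330 = 237700/8330 = 28.53 mg/L.
Half-life 0.49 d → k = ln 2 / 0.49 = 1.415 d⁻¹.
Decay over the reach: 28.53·exp(−kt) = 28.53·0.1430 = 4.079 mg/L.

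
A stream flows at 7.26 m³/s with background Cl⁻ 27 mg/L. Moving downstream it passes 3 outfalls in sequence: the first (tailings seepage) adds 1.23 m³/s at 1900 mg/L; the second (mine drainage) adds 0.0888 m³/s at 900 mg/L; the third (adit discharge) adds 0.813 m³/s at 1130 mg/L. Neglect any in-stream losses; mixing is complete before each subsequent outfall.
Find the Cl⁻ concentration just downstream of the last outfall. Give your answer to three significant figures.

376 mg/L

Outfall 1: combined Q = 8.490 m³/s; C = (7.260·27.00 + 1.230·1900)/8.490 = 298.4 mg/L.
Outfall 2: combined Q = 8.579 m³/s; C = (8.490·298.4 + 0.08880·900.0)/8.579 = 304.6 mg/L.
Outfall 3: combined Q = 9.392 m³/s; C = (8.579·304.6 + 0.8130·1130)/9.392 = 376.0 mg/L.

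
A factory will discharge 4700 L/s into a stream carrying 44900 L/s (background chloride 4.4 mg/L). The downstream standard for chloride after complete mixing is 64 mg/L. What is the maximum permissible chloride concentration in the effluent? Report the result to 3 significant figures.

633 mg/L

At the limit, (Qr·Cr + Qe·Cₑ)/(Qr + Qe) = 64:
Cₑ = (49600·64 − 44900·4.400) / 4700 = 633.4 mg/L.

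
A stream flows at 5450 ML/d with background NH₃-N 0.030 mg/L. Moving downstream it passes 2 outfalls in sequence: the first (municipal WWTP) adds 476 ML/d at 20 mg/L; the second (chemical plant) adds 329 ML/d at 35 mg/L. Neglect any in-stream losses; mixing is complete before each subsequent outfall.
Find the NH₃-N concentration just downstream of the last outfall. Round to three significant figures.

3.39 mg/L

Outfall 1: combined Q = 5926 ML/d; C = (5450·0.03000 + 476.0·20.00)/5926 = 1.634 mg/L.
Outfall 2: combined Q = 6255 ML/d; C = (5926·1.634 + 329.0·35.00)/6255 = 3.389 mg/L.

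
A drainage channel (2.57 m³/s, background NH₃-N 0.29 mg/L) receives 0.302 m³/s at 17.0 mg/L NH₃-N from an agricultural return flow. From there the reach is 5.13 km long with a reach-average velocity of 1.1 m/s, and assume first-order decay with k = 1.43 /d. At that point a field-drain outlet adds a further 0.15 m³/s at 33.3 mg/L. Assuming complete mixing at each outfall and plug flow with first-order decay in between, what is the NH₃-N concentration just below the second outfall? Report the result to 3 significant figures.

Mass balance: C = (2.570·0.2900 + 0.3020·17.00) / 2.872 = 5.879/2.872 = 2.047 mg/L; combined flow 2.872 m³/s.
Travel time t = 5.13·1000 / 1.1 = 4664 s = 1.295 h.
Decay over the reach: 2.047·exp(−kt) = 2.047·0.9257 = 1.895 mg/L.
Second outfall: C = (2.872·1.895 + 0.1500·33.30)/3.022 = 3.454 mg/L.

3.45 mg/L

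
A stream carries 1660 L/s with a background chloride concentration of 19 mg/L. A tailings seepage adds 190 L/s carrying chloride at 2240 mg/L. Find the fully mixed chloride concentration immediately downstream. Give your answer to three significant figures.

247 mg/L

After mixing, C = (1660·19.00 + 190.0·2240) / 1850 = 457100/1850 = 247.1 mg/L.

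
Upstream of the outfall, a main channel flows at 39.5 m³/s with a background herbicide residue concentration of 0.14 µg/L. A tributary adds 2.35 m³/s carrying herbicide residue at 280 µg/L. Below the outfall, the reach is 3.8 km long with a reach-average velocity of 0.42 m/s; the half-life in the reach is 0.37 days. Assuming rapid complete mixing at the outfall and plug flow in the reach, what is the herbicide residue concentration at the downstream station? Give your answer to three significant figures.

13.0 µg/L

Flow-weighted average: C = (39.50·0.1400 + 2.350·280.0) / 41.85 = 663.5/41.85 = 15.85 µg/L.
Travel time t = 3.8·1000 / 0.42 = 9048 s = 2.513 h.
Half-life 0.37 d → k = ln 2 / 0.37 = 1.873 d⁻¹.
Decay over the reach: 15.85·exp(−kt) = 15.85·0.8219 = 13.03 µg/L.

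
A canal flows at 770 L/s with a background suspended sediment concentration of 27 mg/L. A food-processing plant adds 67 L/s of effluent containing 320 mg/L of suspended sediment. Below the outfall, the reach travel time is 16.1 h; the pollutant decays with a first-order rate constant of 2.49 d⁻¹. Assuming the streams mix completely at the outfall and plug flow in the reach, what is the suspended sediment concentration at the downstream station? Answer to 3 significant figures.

Flow-weighted average: C = (770.0·27.00 + 67.00·320.0) / 837.0 = 42230/837.0 = 50.45 mg/L.
Decay over the reach: 50.45·exp(−kt) = 50.45·0.1882 = 9.494 mg/L.

9.49 mg/L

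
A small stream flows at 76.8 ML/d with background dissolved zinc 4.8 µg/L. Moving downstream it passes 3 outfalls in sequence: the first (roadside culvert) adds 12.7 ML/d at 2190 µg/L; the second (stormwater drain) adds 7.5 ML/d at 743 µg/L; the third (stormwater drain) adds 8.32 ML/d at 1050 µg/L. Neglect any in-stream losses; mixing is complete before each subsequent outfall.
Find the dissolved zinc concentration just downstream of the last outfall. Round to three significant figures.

403 µg/L

Outfall 1: combined Q = 89.50 ML/d; C = (76.80·4.800 + 12.70·2190)/89.50 = 314.9 µg/L.
Outfall 2: combined Q = 97.00 ML/d; C = (89.50·314.9 + 7.500·743.0)/97.00 = 348.0 µg/L.
Outfall 3: combined Q = 105.3 ML/d; C = (97.00·348.0 + 8.320·1050)/105.3 = 403.4 µg/L.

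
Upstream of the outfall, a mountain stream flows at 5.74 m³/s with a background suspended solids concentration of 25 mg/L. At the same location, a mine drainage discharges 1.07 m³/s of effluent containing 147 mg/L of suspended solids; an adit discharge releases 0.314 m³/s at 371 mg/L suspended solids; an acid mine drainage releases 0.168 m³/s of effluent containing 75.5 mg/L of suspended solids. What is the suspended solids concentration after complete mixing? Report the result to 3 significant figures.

Mass balance: C = (5.740·25.00 + 1.070·147.0 + 0.3140·371.0 + 0.1680·75.50) / 7.292 = 430.0/7.292 = 58.96 mg/L.

59.0 mg/L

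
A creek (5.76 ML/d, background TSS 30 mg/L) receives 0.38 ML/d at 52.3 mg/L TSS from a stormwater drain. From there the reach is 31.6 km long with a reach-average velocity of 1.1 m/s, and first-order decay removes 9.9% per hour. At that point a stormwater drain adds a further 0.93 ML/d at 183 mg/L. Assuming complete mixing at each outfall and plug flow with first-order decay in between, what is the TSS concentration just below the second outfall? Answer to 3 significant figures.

35.9 mg/L

Conservation of mass: C = (5.760·30.00 + 0.3800·52.30) / 6.140 = 192.7/6.140 = 31.38 mg/L; combined flow 6.140 ML/d.
Travel time t = 31.6·1000 / 1.1 = 28730 s = 7.980 h.
9.9%/h lost → k = −ln(1 − 0.099) = 0.1043 h⁻¹.
Applying C = C₀e^(−kt): 31.38 × 0.4352 = 13.66 mg/L.
Second outfall: C = (6.140·13.66 + 0.9300·183.0)/7.070 = 35.93 mg/L.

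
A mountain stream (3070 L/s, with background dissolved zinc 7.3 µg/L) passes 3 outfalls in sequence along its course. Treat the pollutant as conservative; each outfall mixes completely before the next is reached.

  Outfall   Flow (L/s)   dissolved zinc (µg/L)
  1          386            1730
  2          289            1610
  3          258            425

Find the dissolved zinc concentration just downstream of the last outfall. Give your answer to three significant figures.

316 µg/L

Below outfall 1: Q → 3456 L/s, C = (3070·7.300 + 386.0·1730)/3456 = 199.7 µg/L.
Below outfall 2: Q → 3745 L/s, C = (3456·199.7 + 289.0·1610)/3745 = 308.5 µg/L.
Below outfall 3: Q → 4003 L/s, C = (3745·308.5 + 258.0·425.0)/4003 = 316.0 µg/L.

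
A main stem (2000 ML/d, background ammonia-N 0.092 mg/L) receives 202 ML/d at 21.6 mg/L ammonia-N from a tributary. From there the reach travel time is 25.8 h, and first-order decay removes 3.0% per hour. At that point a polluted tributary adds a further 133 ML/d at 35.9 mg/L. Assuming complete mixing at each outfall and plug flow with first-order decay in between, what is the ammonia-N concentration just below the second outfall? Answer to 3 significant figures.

Conservation of mass: C = (2000·0.09200 + 202.0·21.60) / 2202 = 4547/2202 = 2.065 mg/L; combined flow 2202 ML/d.
3.0%/h lost → k = −ln(1 − 0.03) = 0.03046 h⁻¹.
Decay over the reach: 2.065·exp(−kt) = 2.065·0.4557 = 0.9411 mg/L.
Second outfall: C = (2202·0.9411 + 133.0·35.90)/2335 = 2.932 mg/L.

2.93 mg/L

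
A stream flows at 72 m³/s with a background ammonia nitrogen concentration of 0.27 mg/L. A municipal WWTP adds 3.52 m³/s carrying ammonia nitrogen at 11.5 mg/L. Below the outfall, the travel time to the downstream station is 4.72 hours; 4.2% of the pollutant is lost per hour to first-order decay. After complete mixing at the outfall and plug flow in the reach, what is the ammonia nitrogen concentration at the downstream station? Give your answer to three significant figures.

0.648 mg/L

Conservation of mass: C = (72.00·0.2700 + 3.520·11.50) / 75.52 = 59.92/75.52 = 0.7934 mg/L.
4.2%/h lost → k = −ln(1 − 0.042) = 0.04291 h⁻¹.
First-order decay: C = 0.7934·exp(−k·t) = 0.7934·0.8167 = 0.6480 mg/L.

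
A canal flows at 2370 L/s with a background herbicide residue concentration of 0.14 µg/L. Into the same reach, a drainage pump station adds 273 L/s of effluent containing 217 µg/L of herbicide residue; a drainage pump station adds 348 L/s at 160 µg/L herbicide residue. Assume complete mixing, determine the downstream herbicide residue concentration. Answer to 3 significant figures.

38.5 µg/L

Flow-weighted average: C = (2370·0.1400 + 273.0·217.0 + 348.0·160.0) / 2991 = 115300/2991 = 38.53 µg/L.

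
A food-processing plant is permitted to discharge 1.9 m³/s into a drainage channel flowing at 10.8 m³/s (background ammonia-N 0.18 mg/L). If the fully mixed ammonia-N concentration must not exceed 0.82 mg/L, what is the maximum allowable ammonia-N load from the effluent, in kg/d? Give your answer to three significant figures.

Mass balance at the limit: 10.80·0.1800 + 1.900·Cₑ = 12.70·0.82 → Cₑ = 4.458 mg/L.
Load = 1.900 m³/s × 4.458 g/m³ × 86 400 s/d = 731.8 kg/d.

732 kg/d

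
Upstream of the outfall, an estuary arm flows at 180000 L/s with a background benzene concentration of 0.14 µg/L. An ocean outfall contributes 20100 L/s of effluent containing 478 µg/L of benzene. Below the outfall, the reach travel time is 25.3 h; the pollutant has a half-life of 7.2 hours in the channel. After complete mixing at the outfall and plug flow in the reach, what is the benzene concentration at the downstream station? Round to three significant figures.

Conservation of mass: C = (180000·0.1400 + 20100·478.0) / 200100 = 9633000/200100 = 48.14 µg/L.
Half-life 7.2 h → k = ln 2 / 7.2 = 0.09627 h⁻¹ = 2.310 d⁻¹.
After decay, C = 48.14 × e^(−kt) = 48.14 × 0.08754 = 4.214 µg/L.

4.21 µg/L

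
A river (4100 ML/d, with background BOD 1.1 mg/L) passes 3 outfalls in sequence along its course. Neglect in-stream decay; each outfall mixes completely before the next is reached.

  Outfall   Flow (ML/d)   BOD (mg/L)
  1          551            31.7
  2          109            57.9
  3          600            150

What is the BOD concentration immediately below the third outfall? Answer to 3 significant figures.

22.1 mg/L

Below outfall 1: Q → 4651 ML/d, C = (4100·1.100 + 551.0·31.70)/4651 = 4.725 mg/L.
Below outfall 2: Q → 4760 ML/d, C = (4651·4.725 + 109.0·57.90)/4760 = 5.943 mg/L.
Below outfall 3: Q → 5360 ML/d, C = (4760·5.943 + 600.0·150.0)/5360 = 22.07 mg/L.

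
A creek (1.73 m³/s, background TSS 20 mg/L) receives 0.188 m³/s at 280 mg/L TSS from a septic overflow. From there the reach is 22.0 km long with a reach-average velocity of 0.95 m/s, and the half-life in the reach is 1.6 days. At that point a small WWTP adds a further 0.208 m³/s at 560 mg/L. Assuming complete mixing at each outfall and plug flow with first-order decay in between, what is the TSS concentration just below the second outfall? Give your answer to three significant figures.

Mixed concentration C = ΣQC/ΣQ = (1.730·20.00 + 0.1880·280.0) / 1.918 = 87.24/1.918 = 45.48 mg/L; combined flow 1.918 m³/s.
Travel time t = 22.0·1000 / 0.95 = 23160 s = 6.433 h.
Half-life 1.6 d → k = ln 2 / 1.6 = 0.4332 d⁻¹.
First-order decay: C = 45.48·exp(−k·t) = 45.48·0.8904 = 40.50 mg/L.
Second outfall: C = (1.918·40.50 + 0.2080·560.0)/2.126 = 91.32 mg/L.

91.3 mg/L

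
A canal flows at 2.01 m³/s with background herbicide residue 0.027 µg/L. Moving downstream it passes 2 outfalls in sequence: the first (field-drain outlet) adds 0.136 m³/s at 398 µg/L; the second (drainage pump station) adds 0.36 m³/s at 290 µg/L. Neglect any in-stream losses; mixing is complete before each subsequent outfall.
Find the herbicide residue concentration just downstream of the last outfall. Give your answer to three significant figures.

Outfall 1: combined Q = 2.146 m³/s; C = (2.010·0.02700 + 0.1360·398.0)/2.146 = 25.25 µg/L.
Outfall 2: combined Q = 2.506 m³/s; C = (2.146·25.25 + 0.3600·290.0)/2.506 = 63.28 µg/L.

63.3 µg/L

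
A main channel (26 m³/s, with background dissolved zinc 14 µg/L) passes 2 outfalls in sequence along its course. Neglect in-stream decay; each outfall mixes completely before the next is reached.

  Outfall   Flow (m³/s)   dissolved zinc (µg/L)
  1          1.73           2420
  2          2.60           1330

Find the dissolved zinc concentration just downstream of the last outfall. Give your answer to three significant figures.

After outfall 1: Q = 26.00 + 1.730 = 27.73 m³/s; C = (26.00·14.00 + 1.730·2420)/27.73 = 164.1 µg/L.
After outfall 2: Q = 27.73 + 2.600 = 30.33 m³/s; C = (27.73·164.1 + 2.600·1330)/30.33 = 264.0 µg/L.

264 µg/L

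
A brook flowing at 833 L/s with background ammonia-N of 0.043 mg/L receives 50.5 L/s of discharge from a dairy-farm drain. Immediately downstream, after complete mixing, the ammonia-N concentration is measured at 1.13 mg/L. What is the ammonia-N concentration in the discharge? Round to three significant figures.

Mass balance: 833.0·0.04300 + 50.50·Cₑ = 883.5·1.130
→ Cₑ = (883.5·1.130 − 833.0·0.04300) / 50.50 = 19.06 mg/L.

19.1 mg/L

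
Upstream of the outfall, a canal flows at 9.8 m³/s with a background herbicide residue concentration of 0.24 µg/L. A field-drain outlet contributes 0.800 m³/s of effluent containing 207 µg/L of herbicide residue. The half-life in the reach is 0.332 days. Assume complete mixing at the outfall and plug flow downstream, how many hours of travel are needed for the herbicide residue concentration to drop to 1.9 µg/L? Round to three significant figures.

Mass balance: C = (9.800·0.2400 + 0.8000·207.0) / 10.60 = 168.0/10.60 = 15.84 µg/L.
Half-life 0.332 d → k = ln 2 / 0.332 = 2.088 d⁻¹.
15.84·exp(−k·t) = 1.9 → t = ln(15.84/1.9)/k = 87770 s = 24.38 h.

24.4 h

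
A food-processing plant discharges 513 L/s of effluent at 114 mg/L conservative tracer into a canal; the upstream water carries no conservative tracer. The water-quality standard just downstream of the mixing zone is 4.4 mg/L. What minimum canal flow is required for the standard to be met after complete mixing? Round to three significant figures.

Set C_mix = 4.4: (Q·0 + 513.0·114.0) / (Q + 513.0) = 4.4
→ Q = 513.0·(114.0 − 4.4)/(4.4 − 0) = 12780 L/s.

12800 L/s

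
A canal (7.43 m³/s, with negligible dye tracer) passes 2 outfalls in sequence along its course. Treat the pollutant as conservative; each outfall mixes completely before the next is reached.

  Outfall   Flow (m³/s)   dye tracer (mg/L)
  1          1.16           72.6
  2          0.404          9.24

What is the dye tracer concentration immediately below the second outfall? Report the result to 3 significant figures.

9.78 mg/L

Outfall 1: combined Q = 8.590 m³/s; C = (7.430·0 + 1.160·72.60)/8.590 = 9.804 mg/L.
Outfall 2: combined Q = 8.994 m³/s; C = (8.590·9.804 + 0.4040·9.240)/8.994 = 9.779 mg/L.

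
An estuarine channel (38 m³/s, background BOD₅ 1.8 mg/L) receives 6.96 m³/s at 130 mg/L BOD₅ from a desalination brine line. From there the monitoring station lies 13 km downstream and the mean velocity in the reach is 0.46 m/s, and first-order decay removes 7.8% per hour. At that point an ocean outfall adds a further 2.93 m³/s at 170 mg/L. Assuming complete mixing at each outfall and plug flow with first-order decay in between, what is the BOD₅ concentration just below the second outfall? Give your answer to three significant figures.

Conservation of mass: C = (38.00·1.800 + 6.960·130.0) / 44.96 = 973.2/44.96 = 21.65 mg/L; combined flow 44.96 m³/s.
Travel time t = 13·1000 / 0.46 = 28260 s = 7.850 h.
7.8%/h lost → k = −ln(1 − 0.078) = 0.08121 h⁻¹.
Applying C = C₀e^(−kt): 21.65 × 0.5286 = 11.44 mg/L.
At the second outfall, C = (44.96·11.44 + 2.930·170.0) / (44.96 + 2.930) = 21.14 mg/L.

21.1 mg/L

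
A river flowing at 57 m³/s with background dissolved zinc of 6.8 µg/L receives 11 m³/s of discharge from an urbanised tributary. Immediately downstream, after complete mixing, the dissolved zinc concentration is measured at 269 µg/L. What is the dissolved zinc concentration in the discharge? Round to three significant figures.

1630 µg/L

Mass balance: 57.00·6.800 + 11.00·Cₑ = 68.00·269.0
→ Cₑ = (68.00·269.0 − 57.00·6.800) / 11.00 = 1628 µg/L.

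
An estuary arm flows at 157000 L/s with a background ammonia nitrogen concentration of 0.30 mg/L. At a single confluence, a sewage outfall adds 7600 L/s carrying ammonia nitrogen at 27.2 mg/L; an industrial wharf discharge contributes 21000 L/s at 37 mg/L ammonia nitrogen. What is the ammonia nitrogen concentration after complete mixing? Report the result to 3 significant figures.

Mixed concentration C = ΣQC/ΣQ = (157000·0.3000 + 7600·27.20 + 21000·37.00) / 185600 = 1031000/185600 = 5.554 mg/L.

5.55 mg/L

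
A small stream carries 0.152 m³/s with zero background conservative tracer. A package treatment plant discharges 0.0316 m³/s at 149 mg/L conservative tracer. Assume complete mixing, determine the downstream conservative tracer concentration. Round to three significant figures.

Conservation of mass: C = (0.1520·0 + 0.03160·149.0) / 0.1836 = 4.708/0.1836 = 25.64 mg/L.

25.6 mg/L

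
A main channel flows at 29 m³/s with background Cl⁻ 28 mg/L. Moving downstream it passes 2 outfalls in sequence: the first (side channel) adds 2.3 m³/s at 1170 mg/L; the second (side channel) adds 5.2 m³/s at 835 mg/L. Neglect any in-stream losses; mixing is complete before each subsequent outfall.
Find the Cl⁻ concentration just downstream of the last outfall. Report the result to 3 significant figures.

215 mg/L

Below outfall 1: Q → 31.30 m³/s, C = (29.00·28.00 + 2.300·1170)/31.30 = 111.9 mg/L.
Below outfall 2: Q → 36.50 m³/s, C = (31.30·111.9 + 5.200·835.0)/36.50 = 214.9 mg/L.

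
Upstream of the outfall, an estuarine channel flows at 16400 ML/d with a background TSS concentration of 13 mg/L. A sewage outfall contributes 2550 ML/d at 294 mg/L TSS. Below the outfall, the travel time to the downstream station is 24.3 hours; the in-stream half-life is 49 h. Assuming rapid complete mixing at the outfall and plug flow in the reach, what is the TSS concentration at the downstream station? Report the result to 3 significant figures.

Mass balance: C = (16400·13.00 + 2550·294.0) / 18950 = 962900/18950 = 50.81 mg/L.
Half-life 49 h → k = ln 2 / 49 = 0.01415 h⁻¹ = 0.3395 d⁻¹.
First-order decay: C = 50.81·exp(−k·t) = 50.81·0.7091 = 36.03 mg/L.

36.0 mg/L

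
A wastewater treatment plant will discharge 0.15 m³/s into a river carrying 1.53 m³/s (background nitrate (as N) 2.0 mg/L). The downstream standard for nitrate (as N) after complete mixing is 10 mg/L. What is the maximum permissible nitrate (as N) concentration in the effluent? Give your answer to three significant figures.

At the limit, (Qr·Cr + Qe·Cₑ)/(Qr + Qe) = 10:
Cₑ = (1.680·10 − 1.530·2.000) / 0.1500 = 91.60 mg/L.

91.6 mg/L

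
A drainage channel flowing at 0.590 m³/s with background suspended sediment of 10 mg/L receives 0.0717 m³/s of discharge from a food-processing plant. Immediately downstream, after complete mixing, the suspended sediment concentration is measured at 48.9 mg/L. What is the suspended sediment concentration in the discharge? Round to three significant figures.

Mass balance: 0.5900·10.00 + 0.07170·Cₑ = 0.6617·48.90
→ Cₑ = (0.6617·48.90 − 0.5900·10.00) / 0.07170 = 369.0 mg/L.

369 mg/L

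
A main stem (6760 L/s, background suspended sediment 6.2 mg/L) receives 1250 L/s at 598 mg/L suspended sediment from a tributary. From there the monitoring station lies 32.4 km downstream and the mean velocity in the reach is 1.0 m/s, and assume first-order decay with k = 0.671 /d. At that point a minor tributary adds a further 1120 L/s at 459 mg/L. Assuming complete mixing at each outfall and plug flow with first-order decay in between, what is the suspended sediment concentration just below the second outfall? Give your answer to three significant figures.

124 mg/L

After mixing, C = (6760·6.200 + 1250·598.0) / 8010 = 789400/8010 = 98.55 mg/L; combined flow 8010 L/s.
Travel time t = 32.4·1000 / 1.0 = 32400 s = 9.000 h.
After decay, C = 98.55 × e^(−kt) = 98.55 × 0.7775 = 76.63 mg/L.
Second outfall: C = (8010·76.63 + 1120·459.0)/9130 = 123.5 mg/L.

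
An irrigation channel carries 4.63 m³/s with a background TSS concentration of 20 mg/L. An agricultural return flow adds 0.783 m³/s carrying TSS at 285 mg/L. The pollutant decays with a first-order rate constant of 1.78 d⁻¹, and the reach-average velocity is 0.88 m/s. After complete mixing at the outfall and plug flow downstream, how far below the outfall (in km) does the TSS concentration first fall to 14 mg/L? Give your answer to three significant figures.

61.0 km

Conservation of mass: C = (4.630·20.00 + 0.7830·285.0) / 5.413 = 315.8/5.413 = 58.33 mg/L.
Set 58.33·exp(−k·t) = 14 → t = ln(58.33/14)/k = 69270 s = 19.24 h.
Distance = v·t = 0.88·69270 = 60960 m = 60.96 km.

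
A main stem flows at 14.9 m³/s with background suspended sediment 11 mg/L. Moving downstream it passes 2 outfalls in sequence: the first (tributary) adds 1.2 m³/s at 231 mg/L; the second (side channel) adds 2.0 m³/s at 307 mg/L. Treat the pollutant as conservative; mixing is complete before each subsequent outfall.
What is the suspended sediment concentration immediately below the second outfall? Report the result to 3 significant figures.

58.3 mg/L

After outfall 1: Q = 14.90 + 1.200 = 16.10 m³/s; C = (14.90·11.00 + 1.200·231.0)/16.10 = 27.40 mg/L.
After outfall 2: Q = 16.10 + 2.000 = 18.10 m³/s; C = (16.10·27.40 + 2.000·307.0)/18.10 = 58.29 mg/L.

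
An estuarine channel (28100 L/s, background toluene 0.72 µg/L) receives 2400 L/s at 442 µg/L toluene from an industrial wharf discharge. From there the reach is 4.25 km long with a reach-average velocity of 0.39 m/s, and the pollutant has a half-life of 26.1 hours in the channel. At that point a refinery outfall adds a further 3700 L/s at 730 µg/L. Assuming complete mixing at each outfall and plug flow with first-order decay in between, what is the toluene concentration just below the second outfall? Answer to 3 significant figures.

108 µg/L

Mixed concentration C = ΣQC/ΣQ = (28100·0.7200 + 2400·442.0) / 30500 = 1081000/30500 = 35.44 µg/L; combined flow 30500 L/s.
Travel time t = 4.25·1000 / 0.39 = 10900 s = 3.027 h.
Half-life 26.1 h → k = ln 2 / 26.1 = 0.02656 h⁻¹ = 0.6374 d⁻¹.
After decay, C = 35.44 × e^(−kt) = 35.44 × 0.9228 = 32.71 µg/L.
Second outfall: C = (30500·32.71 + 3700·730.0)/34200 = 108.1 µg/L.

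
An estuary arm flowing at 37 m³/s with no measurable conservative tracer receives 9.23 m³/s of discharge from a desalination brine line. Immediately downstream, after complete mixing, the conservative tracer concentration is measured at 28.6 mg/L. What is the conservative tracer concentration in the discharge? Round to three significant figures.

Mass balance: 37.00·0 + 9.230·Cₑ = 46.23·28.60
→ Cₑ = (46.23·28.60 − 37.00·0) / 9.230 = 143.2 mg/L.

143 mg/L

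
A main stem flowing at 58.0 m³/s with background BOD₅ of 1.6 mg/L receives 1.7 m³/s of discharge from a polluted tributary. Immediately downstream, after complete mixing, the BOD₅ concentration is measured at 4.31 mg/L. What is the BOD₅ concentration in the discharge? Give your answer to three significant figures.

Mass balance: 58.00·1.600 + 1.700·Cₑ = 59.70·4.310
→ Cₑ = (59.70·4.310 − 58.00·1.600) / 1.700 = 96.77 mg/L.

96.8 mg/L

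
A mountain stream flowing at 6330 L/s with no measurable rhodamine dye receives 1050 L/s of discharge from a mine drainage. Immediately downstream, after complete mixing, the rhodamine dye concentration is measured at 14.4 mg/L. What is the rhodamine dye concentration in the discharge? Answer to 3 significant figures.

101 mg/L

Mass balance: 6330·0 + 1050·Cₑ = 7380·14.40
→ Cₑ = (7380·14.40 − 6330·0) / 1050 = 101.2 mg/L.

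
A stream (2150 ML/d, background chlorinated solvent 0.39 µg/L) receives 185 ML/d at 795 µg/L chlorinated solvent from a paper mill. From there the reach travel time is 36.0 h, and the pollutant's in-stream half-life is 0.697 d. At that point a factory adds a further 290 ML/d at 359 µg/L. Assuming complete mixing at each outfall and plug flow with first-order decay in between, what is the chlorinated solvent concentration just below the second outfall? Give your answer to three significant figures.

52.3 µg/L

Flow-weighted average: C = (2150·0.3900 + 185.0·795.0) / 2335 = 147900/2335 = 63.35 µg/L; combined flow 2335 ML/d.
Half-life 0.697 d → k = ln 2 / 0.697 = 0.9945 d⁻¹.
Decay over the reach: 63.35·exp(−kt) = 63.35·0.2250 = 14.25 µg/L.
At the second outfall, C = (2335·14.25 + 290.0·359.0) / (2335 + 290.0) = 52.34 µg/L.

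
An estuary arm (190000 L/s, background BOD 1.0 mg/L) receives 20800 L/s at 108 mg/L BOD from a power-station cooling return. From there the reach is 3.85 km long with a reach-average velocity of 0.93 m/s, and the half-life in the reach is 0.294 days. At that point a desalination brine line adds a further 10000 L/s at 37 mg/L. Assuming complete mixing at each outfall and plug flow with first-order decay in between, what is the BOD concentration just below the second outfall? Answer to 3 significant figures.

11.5 mg/L

Flow-weighted average: C = (190000·1.000 + 20800·108.0) / 210800 = 2436000/210800 = 11.56 mg/L; combined flow 210800 L/s.
Travel time t = 3.85·1000 / 0.93 = 4140 s = 1.150 h.
Half-life 0.294 d → k = ln 2 / 0.294 = 2.358 d⁻¹.
First-order decay: C = 11.56·exp(−k·t) = 11.56·0.8932 = 10.32 mg/L.
Second outfall: C = (210800·10.32 + 10000·37.00)/220800 = 11.53 mg/L.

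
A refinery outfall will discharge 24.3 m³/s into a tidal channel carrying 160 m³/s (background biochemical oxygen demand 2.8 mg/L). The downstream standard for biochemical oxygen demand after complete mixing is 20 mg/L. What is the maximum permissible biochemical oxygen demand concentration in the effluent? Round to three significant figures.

At the limit, (Qr·Cr + Qe·Cₑ)/(Qr + Qe) = 20:
Cₑ = (184.3·20 − 160.0·2.800) / 24.30 = 133.3 mg/L.

133 mg/L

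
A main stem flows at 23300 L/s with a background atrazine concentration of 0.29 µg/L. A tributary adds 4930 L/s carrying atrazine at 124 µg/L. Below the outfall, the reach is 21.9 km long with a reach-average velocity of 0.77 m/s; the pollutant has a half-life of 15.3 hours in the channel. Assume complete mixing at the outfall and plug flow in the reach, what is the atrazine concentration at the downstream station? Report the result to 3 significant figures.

15.3 µg/L

After mixing, C = (23300·0.2900 + 4930·124.0) / 28230 = 618100/28230 = 21.89 µg/L.
Travel time t = 21.9·1000 / 0.77 = 28440 s = 7.900 h.
Half-life 15.3 h → k = ln 2 / 15.3 = 0.04530 h⁻¹ = 1.087 d⁻¹.
First-order decay: C = 21.89·exp(−k·t) = 21.89·0.6991 = 15.31 µg/L.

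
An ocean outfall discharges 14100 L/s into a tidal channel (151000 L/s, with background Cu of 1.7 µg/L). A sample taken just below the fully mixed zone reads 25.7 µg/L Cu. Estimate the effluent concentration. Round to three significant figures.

283 µg/L

Mass balance: 151000·1.700 + 14100·Cₑ = 165100·25.70
→ Cₑ = (165100·25.70 − 151000·1.700) / 14100 = 282.7 µg/L.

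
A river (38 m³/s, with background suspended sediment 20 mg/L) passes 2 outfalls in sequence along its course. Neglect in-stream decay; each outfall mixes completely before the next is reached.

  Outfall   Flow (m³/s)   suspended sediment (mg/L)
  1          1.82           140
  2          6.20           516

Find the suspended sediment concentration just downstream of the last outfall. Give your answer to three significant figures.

Outfall 1: combined Q = 39.82 m³/s; C = (38.00·20.00 + 1.820·140.0)/39.82 = 25.48 mg/L.
Outfall 2: combined Q = 46.02 m³/s; C = (39.82·25.48 + 6.200·516.0)/46.02 = 91.57 mg/L.

91.6 mg/L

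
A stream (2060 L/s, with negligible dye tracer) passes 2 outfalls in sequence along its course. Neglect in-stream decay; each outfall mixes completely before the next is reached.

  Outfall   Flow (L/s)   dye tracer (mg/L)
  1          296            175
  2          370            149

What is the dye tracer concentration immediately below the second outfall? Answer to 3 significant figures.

39.2 mg/L

After outfall 1: Q = 2060 + 296.0 = 2356 L/s; C = (2060·0 + 296.0·175.0)/2356 = 21.99 mg/L.
After outfall 2: Q = 2356 + 370.0 = 2726 L/s; C = (2356·21.99 + 370.0·149.0)/2726 = 39.23 mg/L.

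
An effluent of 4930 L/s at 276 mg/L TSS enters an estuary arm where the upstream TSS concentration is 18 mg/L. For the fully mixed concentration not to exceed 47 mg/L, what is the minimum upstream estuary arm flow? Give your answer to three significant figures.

Set C_mix = 47: (Q·18.00 + 4930·276.0) / (Q + 4930) = 47
→ Q = 4930·(276.0 − 47)/(47 − 18.00) = 38930 L/s.

38900 L/s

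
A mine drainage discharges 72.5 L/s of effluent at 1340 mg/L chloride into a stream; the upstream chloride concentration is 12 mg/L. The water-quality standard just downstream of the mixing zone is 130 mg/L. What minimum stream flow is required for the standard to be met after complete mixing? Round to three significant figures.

Set C_mix = 130: (Q·12.00 + 72.50·1340) / (Q + 72.50) = 130
→ Q = 72.50·(1340 − 130)/(130 − 12.00) = 743.4 L/s.

743 L/s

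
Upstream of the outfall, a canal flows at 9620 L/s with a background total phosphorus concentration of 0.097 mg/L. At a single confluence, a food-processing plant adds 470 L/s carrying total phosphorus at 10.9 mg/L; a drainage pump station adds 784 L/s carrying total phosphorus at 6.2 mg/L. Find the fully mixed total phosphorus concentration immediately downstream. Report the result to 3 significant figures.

Flow-weighted average: C = (9620·0.09700 + 470.0·10.90 + 784.0·6.200) / 10870 = 10920/10870 = 1.004 mg/L.

1.00 mg/L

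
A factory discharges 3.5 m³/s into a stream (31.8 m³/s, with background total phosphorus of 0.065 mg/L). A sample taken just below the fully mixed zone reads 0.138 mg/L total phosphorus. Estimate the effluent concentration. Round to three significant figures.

Mass balance: 31.80·0.06500 + 3.500·Cₑ = 35.30·0.1380
→ Cₑ = (35.30·0.1380 − 31.80·0.06500) / 3.500 = 0.8013 mg/L.

0.801 mg/L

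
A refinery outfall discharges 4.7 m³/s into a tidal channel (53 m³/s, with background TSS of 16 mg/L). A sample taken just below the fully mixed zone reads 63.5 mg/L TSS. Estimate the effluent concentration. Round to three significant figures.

599 mg/L

Mass balance: 53.00·16.00 + 4.700·Cₑ = 57.70·63.50
→ Cₑ = (57.70·63.50 − 53.00·16.00) / 4.700 = 599.1 mg/L.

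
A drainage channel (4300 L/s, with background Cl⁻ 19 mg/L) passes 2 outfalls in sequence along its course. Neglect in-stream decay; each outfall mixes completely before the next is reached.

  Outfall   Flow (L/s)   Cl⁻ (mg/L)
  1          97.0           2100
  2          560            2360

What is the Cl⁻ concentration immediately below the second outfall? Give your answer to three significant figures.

Outfall 1: combined Q = 4397 L/s; C = (4300·19.00 + 97.00·2100)/4397 = 64.91 mg/L.
Outfall 2: combined Q = 4957 L/s; C = (4397·64.91 + 560.0·2360)/4957 = 324.2 mg/L.

324 mg/L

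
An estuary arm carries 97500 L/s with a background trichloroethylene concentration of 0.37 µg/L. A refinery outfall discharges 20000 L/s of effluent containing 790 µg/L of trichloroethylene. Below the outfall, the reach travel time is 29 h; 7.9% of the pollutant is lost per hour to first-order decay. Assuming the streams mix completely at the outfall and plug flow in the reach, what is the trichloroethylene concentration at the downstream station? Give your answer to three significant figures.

Conservation of mass: C = (97500·0.3700 + 20000·790.0) / 117500 = 15840000/117500 = 134.8 µg/L.
7.9%/h lost → k = −ln(1 − 0.079) = 0.08230 h⁻¹.
Applying C = C₀e^(−kt): 134.8 × 0.09195 = 12.39 µg/L.

12.4 µg/L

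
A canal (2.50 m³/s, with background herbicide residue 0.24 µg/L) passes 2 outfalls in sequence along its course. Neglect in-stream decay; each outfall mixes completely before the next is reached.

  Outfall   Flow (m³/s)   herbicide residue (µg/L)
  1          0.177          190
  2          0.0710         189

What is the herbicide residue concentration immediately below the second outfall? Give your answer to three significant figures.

17.3 µg/L

Below outfall 1: Q → 2.677 m³/s, C = (2.500·0.2400 + 0.1770·190.0)/2.677 = 12.79 µg/L.
Below outfall 2: Q → 2.748 m³/s, C = (2.677·12.79 + 0.07100·189.0)/2.748 = 17.34 µg/L.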